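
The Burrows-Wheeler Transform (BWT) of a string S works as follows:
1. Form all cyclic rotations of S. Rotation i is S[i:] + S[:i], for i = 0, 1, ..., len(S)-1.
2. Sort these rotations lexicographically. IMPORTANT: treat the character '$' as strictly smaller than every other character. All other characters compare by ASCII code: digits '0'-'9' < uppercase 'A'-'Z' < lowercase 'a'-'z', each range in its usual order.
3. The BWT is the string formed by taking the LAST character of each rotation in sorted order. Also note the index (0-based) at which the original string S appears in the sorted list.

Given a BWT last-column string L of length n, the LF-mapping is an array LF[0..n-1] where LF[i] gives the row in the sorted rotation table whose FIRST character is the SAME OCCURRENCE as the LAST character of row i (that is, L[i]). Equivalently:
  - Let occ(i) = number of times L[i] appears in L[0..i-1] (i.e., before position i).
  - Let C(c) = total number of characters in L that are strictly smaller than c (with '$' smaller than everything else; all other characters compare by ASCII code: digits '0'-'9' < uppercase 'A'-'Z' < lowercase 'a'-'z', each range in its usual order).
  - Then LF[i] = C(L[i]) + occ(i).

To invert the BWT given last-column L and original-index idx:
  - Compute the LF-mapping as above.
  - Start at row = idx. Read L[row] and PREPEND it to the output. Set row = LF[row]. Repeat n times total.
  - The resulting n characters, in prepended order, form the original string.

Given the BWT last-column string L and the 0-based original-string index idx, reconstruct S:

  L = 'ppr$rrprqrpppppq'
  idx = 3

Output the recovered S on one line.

LF mapping: 1 2 11 0 12 13 3 14 9 15 4 5 6 7 8 10
Walk LF starting at row 3, prepending L[row]:
  step 1: row=3, L[3]='$', prepend. Next row=LF[3]=0
  step 2: row=0, L[0]='p', prepend. Next row=LF[0]=1
  step 3: row=1, L[1]='p', prepend. Next row=LF[1]=2
  step 4: row=2, L[2]='r', prepend. Next row=LF[2]=11
  step 5: row=11, L[11]='p', prepend. Next row=LF[11]=5
  step 6: row=5, L[5]='r', prepend. Next row=LF[5]=13
  step 7: row=13, L[13]='p', prepend. Next row=LF[13]=7
  step 8: row=7, L[7]='r', prepend. Next row=LF[7]=14
  step 9: row=14, L[14]='p', prepend. Next row=LF[14]=8
  step 10: row=8, L[8]='q', prepend. Next row=LF[8]=9
  step 11: row=9, L[9]='r', prepend. Next row=LF[9]=15
  step 12: row=15, L[15]='q', prepend. Next row=LF[15]=10
  step 13: row=10, L[10]='p', prepend. Next row=LF[10]=4
  step 14: row=4, L[4]='r', prepend. Next row=LF[4]=12
  step 15: row=12, L[12]='p', prepend. Next row=LF[12]=6
  step 16: row=6, L[6]='p', prepend. Next row=LF[6]=3
Reversed output: pprpqrqprprprpp$

Answer: pprpqrqprprprpp$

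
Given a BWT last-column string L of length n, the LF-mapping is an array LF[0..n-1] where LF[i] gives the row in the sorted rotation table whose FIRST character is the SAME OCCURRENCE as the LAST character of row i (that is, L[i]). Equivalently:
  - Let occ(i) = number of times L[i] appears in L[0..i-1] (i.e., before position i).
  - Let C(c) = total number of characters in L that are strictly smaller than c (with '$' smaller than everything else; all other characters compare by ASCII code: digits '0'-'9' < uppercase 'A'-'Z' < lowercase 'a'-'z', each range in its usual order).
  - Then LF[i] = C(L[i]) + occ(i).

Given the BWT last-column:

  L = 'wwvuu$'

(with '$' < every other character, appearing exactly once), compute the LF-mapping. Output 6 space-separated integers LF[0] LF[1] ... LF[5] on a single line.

Char counts: '$':1, 'u':2, 'v':1, 'w':2
C (first-col start): C('$')=0, C('u')=1, C('v')=3, C('w')=4
L[0]='w': occ=0, LF[0]=C('w')+0=4+0=4
L[1]='w': occ=1, LF[1]=C('w')+1=4+1=5
L[2]='v': occ=0, LF[2]=C('v')+0=3+0=3
L[3]='u': occ=0, LF[3]=C('u')+0=1+0=1
L[4]='u': occ=1, LF[4]=C('u')+1=1+1=2
L[5]='$': occ=0, LF[5]=C('$')+0=0+0=0

Answer: 4 5 3 1 2 0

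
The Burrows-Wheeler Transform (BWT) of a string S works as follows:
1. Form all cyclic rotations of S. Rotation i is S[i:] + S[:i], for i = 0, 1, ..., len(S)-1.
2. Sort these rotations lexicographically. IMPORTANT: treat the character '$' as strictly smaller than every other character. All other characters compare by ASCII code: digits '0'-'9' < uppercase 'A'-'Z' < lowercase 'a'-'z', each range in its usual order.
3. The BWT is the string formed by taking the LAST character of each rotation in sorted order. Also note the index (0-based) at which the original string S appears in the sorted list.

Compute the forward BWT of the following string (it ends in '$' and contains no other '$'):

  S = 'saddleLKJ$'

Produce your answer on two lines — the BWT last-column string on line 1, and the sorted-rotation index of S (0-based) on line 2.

All 10 rotations (rotation i = S[i:]+S[:i]):
  rot[0] = saddleLKJ$
  rot[1] = addleLKJ$s
  rot[2] = ddleLKJ$sa
  rot[3] = dleLKJ$sad
  rot[4] = leLKJ$sadd
  rot[5] = eLKJ$saddl
  rot[6] = LKJ$saddle
  rot[7] = KJ$saddleL
  rot[8] = J$saddleLK
  rot[9] = $saddleLKJ
Sorted (with $ < everything):
  sorted[0] = $saddleLKJ  (last char: 'J')
  sorted[1] = J$saddleLK  (last char: 'K')
  sorted[2] = KJ$saddleL  (last char: 'L')
  sorted[3] = LKJ$saddle  (last char: 'e')
  sorted[4] = addleLKJ$s  (last char: 's')
  sorted[5] = ddleLKJ$sa  (last char: 'a')
  sorted[6] = dleLKJ$sad  (last char: 'd')
  sorted[7] = eLKJ$saddl  (last char: 'l')
  sorted[8] = leLKJ$sadd  (last char: 'd')
  sorted[9] = saddleLKJ$  (last char: '$')
Last column: JKLesadld$
Original string S is at sorted index 9

Answer: JKLesadld$
9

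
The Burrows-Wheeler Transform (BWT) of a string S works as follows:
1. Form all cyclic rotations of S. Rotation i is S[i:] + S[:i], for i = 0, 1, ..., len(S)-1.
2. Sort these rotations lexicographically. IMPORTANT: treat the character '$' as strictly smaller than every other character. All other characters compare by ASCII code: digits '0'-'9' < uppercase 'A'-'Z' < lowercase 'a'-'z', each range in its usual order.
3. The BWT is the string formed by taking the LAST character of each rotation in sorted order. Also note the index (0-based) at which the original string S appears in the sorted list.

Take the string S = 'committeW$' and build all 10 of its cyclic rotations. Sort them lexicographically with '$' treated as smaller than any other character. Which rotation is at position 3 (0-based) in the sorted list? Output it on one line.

Answer: eW$committ

Derivation:
All 10 rotations (rotation i = S[i:]+S[:i]):
  rot[0] = committeW$
  rot[1] = ommitteW$c
  rot[2] = mmitteW$co
  rot[3] = mitteW$com
  rot[4] = itteW$comm
  rot[5] = tteW$commi
  rot[6] = teW$commit
  rot[7] = eW$committ
  rot[8] = W$committe
  rot[9] = $committeW
Sorted (with $ < everything):
  sorted[0] = $committeW
  sorted[1] = W$committe
  sorted[2] = committeW$
  sorted[3] = eW$committ
  sorted[4] = itteW$comm
  sorted[5] = mitteW$com
  sorted[6] = mmitteW$co
  sorted[7] = ommitteW$c
  sorted[8] = teW$commit
  sorted[9] = tteW$commi
sorted[3] = eW$committ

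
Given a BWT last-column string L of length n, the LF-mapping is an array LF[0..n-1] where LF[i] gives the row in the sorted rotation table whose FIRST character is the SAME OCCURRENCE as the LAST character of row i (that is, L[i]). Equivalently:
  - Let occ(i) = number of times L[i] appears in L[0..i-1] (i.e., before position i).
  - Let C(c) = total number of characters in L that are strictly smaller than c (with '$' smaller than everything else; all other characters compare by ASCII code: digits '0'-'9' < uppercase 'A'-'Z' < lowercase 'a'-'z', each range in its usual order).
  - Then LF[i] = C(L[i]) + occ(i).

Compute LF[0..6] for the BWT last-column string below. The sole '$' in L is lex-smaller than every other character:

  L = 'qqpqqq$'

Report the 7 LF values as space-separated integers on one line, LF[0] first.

Char counts: '$':1, 'p':1, 'q':5
C (first-col start): C('$')=0, C('p')=1, C('q')=2
L[0]='q': occ=0, LF[0]=C('q')+0=2+0=2
L[1]='q': occ=1, LF[1]=C('q')+1=2+1=3
L[2]='p': occ=0, LF[2]=C('p')+0=1+0=1
L[3]='q': occ=2, LF[3]=C('q')+2=2+2=4
L[4]='q': occ=3, LF[4]=C('q')+3=2+3=5
L[5]='q': occ=4, LF[5]=C('q')+4=2+4=6
L[6]='$': occ=0, LF[6]=C('$')+0=0+0=0

Answer: 2 3 1 4 5 6 0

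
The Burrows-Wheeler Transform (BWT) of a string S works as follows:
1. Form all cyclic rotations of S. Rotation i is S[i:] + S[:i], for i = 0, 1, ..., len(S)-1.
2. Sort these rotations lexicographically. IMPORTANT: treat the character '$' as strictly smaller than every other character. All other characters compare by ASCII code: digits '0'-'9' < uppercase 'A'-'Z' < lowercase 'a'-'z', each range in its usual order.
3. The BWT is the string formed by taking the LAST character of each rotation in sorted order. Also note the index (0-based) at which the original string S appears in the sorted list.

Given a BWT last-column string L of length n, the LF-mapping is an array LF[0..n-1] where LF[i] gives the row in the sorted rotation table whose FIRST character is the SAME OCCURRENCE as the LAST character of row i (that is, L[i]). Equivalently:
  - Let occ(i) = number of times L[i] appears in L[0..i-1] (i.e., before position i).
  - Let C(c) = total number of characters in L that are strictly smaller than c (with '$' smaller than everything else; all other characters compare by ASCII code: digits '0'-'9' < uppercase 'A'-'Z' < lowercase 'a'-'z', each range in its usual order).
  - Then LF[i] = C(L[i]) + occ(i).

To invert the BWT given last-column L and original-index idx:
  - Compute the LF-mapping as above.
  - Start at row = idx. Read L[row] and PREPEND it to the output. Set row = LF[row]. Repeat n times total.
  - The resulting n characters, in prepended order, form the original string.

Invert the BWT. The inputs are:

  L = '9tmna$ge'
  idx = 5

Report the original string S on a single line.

Answer: magnet9$

Derivation:
LF mapping: 1 7 5 6 2 0 4 3
Walk LF starting at row 5, prepending L[row]:
  step 1: row=5, L[5]='$', prepend. Next row=LF[5]=0
  step 2: row=0, L[0]='9', prepend. Next row=LF[0]=1
  step 3: row=1, L[1]='t', prepend. Next row=LF[1]=7
  step 4: row=7, L[7]='e', prepend. Next row=LF[7]=3
  step 5: row=3, L[3]='n', prepend. Next row=LF[3]=6
  step 6: row=6, L[6]='g', prepend. Next row=LF[6]=4
  step 7: row=4, L[4]='a', prepend. Next row=LF[4]=2
  step 8: row=2, L[2]='m', prepend. Next row=LF[2]=5
Reversed output: magnet9$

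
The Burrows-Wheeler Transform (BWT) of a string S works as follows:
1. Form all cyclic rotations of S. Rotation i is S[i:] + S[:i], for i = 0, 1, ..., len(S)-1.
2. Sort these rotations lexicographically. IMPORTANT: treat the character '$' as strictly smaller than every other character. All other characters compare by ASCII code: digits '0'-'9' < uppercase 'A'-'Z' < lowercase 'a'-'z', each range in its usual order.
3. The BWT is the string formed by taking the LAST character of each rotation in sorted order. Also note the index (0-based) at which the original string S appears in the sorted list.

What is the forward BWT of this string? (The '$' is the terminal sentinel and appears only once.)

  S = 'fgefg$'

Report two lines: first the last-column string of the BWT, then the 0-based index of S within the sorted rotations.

All 6 rotations (rotation i = S[i:]+S[:i]):
  rot[0] = fgefg$
  rot[1] = gefg$f
  rot[2] = efg$fg
  rot[3] = fg$fge
  rot[4] = g$fgef
  rot[5] = $fgefg
Sorted (with $ < everything):
  sorted[0] = $fgefg  (last char: 'g')
  sorted[1] = efg$fg  (last char: 'g')
  sorted[2] = fg$fge  (last char: 'e')
  sorted[3] = fgefg$  (last char: '$')
  sorted[4] = g$fgef  (last char: 'f')
  sorted[5] = gefg$f  (last char: 'f')
Last column: gge$ff
Original string S is at sorted index 3

Answer: gge$ff
3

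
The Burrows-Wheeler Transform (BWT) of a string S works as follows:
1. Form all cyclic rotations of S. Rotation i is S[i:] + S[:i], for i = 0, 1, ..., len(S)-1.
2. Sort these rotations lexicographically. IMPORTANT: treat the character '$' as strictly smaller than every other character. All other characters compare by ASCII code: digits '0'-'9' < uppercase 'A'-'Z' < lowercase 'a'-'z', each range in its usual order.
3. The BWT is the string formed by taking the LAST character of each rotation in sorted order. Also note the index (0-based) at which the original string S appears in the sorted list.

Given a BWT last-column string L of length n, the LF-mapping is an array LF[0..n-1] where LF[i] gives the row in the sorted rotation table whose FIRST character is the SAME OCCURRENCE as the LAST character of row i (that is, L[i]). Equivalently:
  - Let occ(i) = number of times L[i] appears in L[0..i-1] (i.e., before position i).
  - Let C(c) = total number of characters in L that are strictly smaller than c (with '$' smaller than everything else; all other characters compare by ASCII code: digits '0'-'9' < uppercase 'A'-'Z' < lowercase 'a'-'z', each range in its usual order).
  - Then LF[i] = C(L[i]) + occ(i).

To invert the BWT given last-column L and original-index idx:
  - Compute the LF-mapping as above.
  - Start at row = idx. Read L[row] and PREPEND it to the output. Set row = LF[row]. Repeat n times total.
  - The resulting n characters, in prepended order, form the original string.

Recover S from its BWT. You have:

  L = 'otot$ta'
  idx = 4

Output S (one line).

Answer: tattoo$

Derivation:
LF mapping: 2 4 3 5 0 6 1
Walk LF starting at row 4, prepending L[row]:
  step 1: row=4, L[4]='$', prepend. Next row=LF[4]=0
  step 2: row=0, L[0]='o', prepend. Next row=LF[0]=2
  step 3: row=2, L[2]='o', prepend. Next row=LF[2]=3
  step 4: row=3, L[3]='t', prepend. Next row=LF[3]=5
  step 5: row=5, L[5]='t', prepend. Next row=LF[5]=6
  step 6: row=6, L[6]='a', prepend. Next row=LF[6]=1
  step 7: row=1, L[1]='t', prepend. Next row=LF[1]=4
Reversed output: tattoo$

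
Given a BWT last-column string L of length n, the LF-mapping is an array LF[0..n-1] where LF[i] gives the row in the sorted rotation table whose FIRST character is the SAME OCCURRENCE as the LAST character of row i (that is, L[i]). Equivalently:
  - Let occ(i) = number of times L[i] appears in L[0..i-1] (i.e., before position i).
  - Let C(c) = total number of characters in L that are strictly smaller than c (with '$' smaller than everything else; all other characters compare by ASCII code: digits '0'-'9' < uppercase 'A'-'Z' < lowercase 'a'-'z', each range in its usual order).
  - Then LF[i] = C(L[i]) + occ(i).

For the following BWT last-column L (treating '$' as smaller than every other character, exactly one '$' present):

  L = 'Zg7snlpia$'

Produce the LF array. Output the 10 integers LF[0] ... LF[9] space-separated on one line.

Char counts: '$':1, '7':1, 'Z':1, 'a':1, 'g':1, 'i':1, 'l':1, 'n':1, 'p':1, 's':1
C (first-col start): C('$')=0, C('7')=1, C('Z')=2, C('a')=3, C('g')=4, C('i')=5, C('l')=6, C('n')=7, C('p')=8, C('s')=9
L[0]='Z': occ=0, LF[0]=C('Z')+0=2+0=2
L[1]='g': occ=0, LF[1]=C('g')+0=4+0=4
L[2]='7': occ=0, LF[2]=C('7')+0=1+0=1
L[3]='s': occ=0, LF[3]=C('s')+0=9+0=9
L[4]='n': occ=0, LF[4]=C('n')+0=7+0=7
L[5]='l': occ=0, LF[5]=C('l')+0=6+0=6
L[6]='p': occ=0, LF[6]=C('p')+0=8+0=8
L[7]='i': occ=0, LF[7]=C('i')+0=5+0=5
L[8]='a': occ=0, LF[8]=C('a')+0=3+0=3
L[9]='$': occ=0, LF[9]=C('$')+0=0+0=0

Answer: 2 4 1 9 7 6 8 5 3 0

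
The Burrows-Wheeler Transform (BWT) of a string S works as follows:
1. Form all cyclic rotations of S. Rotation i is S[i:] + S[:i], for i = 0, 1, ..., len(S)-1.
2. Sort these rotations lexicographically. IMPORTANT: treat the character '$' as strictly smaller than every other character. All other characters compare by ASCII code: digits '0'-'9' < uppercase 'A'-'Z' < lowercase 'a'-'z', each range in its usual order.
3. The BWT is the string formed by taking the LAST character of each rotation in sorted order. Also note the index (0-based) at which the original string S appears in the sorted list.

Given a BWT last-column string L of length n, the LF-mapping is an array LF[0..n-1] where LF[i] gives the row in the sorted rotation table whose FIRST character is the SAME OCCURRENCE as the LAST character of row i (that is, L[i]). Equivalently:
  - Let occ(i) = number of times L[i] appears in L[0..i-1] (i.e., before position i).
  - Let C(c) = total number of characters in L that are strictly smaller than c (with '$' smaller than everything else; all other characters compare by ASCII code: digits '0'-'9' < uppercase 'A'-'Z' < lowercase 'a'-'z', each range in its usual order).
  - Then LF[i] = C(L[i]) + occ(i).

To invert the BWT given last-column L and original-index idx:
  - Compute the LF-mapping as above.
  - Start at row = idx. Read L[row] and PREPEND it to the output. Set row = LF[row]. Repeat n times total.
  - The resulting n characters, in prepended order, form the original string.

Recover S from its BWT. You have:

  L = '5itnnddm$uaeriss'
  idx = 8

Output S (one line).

LF mapping: 1 6 14 9 10 3 4 8 0 15 2 5 11 7 12 13
Walk LF starting at row 8, prepending L[row]:
  step 1: row=8, L[8]='$', prepend. Next row=LF[8]=0
  step 2: row=0, L[0]='5', prepend. Next row=LF[0]=1
  step 3: row=1, L[1]='i', prepend. Next row=LF[1]=6
  step 4: row=6, L[6]='d', prepend. Next row=LF[6]=4
  step 5: row=4, L[4]='n', prepend. Next row=LF[4]=10
  step 6: row=10, L[10]='a', prepend. Next row=LF[10]=2
  step 7: row=2, L[2]='t', prepend. Next row=LF[2]=14
  step 8: row=14, L[14]='s', prepend. Next row=LF[14]=12
  step 9: row=12, L[12]='r', prepend. Next row=LF[12]=11
  step 10: row=11, L[11]='e', prepend. Next row=LF[11]=5
  step 11: row=5, L[5]='d', prepend. Next row=LF[5]=3
  step 12: row=3, L[3]='n', prepend. Next row=LF[3]=9
  step 13: row=9, L[9]='u', prepend. Next row=LF[9]=15
  step 14: row=15, L[15]='s', prepend. Next row=LF[15]=13
  step 15: row=13, L[13]='i', prepend. Next row=LF[13]=7
  step 16: row=7, L[7]='m', prepend. Next row=LF[7]=8
Reversed output: misunderstandi5$

Answer: misunderstandi5$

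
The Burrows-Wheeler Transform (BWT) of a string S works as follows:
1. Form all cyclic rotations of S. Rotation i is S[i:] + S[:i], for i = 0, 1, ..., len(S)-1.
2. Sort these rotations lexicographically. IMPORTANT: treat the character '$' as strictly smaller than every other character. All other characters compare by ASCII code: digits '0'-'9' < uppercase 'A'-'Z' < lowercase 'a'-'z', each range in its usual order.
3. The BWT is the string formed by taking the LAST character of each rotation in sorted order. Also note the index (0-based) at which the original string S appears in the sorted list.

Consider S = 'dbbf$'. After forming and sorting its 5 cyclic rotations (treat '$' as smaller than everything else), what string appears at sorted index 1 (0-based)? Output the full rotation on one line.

All 5 rotations (rotation i = S[i:]+S[:i]):
  rot[0] = dbbf$
  rot[1] = bbf$d
  rot[2] = bf$db
  rot[3] = f$dbb
  rot[4] = $dbbf
Sorted (with $ < everything):
  sorted[0] = $dbbf
  sorted[1] = bbf$d
  sorted[2] = bf$db
  sorted[3] = dbbf$
  sorted[4] = f$dbb
sorted[1] = bbf$d

Answer: bbf$d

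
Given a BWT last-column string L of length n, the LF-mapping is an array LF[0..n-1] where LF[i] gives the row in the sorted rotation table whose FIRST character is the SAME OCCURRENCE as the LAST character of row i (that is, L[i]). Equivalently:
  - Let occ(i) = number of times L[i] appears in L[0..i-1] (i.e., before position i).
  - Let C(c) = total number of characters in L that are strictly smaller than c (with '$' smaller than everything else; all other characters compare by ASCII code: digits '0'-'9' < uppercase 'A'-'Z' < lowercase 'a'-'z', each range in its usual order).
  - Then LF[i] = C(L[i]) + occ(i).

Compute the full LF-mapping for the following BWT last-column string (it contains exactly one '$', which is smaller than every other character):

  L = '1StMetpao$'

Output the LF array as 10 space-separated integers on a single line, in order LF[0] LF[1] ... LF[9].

Answer: 1 3 8 2 5 9 7 4 6 0

Derivation:
Char counts: '$':1, '1':1, 'M':1, 'S':1, 'a':1, 'e':1, 'o':1, 'p':1, 't':2
C (first-col start): C('$')=0, C('1')=1, C('M')=2, C('S')=3, C('a')=4, C('e')=5, C('o')=6, C('p')=7, C('t')=8
L[0]='1': occ=0, LF[0]=C('1')+0=1+0=1
L[1]='S': occ=0, LF[1]=C('S')+0=3+0=3
L[2]='t': occ=0, LF[2]=C('t')+0=8+0=8
L[3]='M': occ=0, LF[3]=C('M')+0=2+0=2
L[4]='e': occ=0, LF[4]=C('e')+0=5+0=5
L[5]='t': occ=1, LF[5]=C('t')+1=8+1=9
L[6]='p': occ=0, LF[6]=C('p')+0=7+0=7
L[7]='a': occ=0, LF[7]=C('a')+0=4+0=4
L[8]='o': occ=0, LF[8]=C('o')+0=6+0=6
L[9]='$': occ=0, LF[9]=C('$')+0=0+0=0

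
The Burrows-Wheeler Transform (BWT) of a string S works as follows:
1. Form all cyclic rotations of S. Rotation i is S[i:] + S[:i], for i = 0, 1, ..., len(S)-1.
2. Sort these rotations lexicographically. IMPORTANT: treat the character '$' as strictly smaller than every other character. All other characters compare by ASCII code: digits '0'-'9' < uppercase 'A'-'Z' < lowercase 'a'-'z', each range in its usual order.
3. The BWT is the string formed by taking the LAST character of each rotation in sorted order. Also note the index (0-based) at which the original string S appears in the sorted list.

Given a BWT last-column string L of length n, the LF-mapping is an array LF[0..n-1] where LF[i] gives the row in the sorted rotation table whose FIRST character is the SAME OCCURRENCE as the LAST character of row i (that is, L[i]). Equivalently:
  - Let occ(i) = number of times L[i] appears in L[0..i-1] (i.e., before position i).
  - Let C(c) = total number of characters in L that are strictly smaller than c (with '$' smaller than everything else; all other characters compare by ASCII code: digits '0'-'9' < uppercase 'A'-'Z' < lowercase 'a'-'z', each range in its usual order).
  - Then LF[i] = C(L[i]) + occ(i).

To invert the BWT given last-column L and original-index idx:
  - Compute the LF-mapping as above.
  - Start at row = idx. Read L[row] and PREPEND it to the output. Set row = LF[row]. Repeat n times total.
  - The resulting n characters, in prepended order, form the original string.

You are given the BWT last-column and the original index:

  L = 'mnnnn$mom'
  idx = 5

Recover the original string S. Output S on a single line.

Answer: nmnmonnm$

Derivation:
LF mapping: 1 4 5 6 7 0 2 8 3
Walk LF starting at row 5, prepending L[row]:
  step 1: row=5, L[5]='$', prepend. Next row=LF[5]=0
  step 2: row=0, L[0]='m', prepend. Next row=LF[0]=1
  step 3: row=1, L[1]='n', prepend. Next row=LF[1]=4
  step 4: row=4, L[4]='n', prepend. Next row=LF[4]=7
  step 5: row=7, L[7]='o', prepend. Next row=LF[7]=8
  step 6: row=8, L[8]='m', prepend. Next row=LF[8]=3
  step 7: row=3, L[3]='n', prepend. Next row=LF[3]=6
  step 8: row=6, L[6]='m', prepend. Next row=LF[6]=2
  step 9: row=2, L[2]='n', prepend. Next row=LF[2]=5
Reversed output: nmnmonnm$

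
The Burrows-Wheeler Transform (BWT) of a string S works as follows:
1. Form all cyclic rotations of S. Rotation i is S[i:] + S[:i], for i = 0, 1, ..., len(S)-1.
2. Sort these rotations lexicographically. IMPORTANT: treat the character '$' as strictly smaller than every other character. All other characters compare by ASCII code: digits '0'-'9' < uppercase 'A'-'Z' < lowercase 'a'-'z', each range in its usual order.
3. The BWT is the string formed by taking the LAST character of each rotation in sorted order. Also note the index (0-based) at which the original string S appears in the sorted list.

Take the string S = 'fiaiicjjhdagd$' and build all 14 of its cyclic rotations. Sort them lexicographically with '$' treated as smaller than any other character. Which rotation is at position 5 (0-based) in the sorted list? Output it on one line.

Answer: dagd$fiaiicjjh

Derivation:
All 14 rotations (rotation i = S[i:]+S[:i]):
  rot[0] = fiaiicjjhdagd$
  rot[1] = iaiicjjhdagd$f
  rot[2] = aiicjjhdagd$fi
  rot[3] = iicjjhdagd$fia
  rot[4] = icjjhdagd$fiai
  rot[5] = cjjhdagd$fiaii
  rot[6] = jjhdagd$fiaiic
  rot[7] = jhdagd$fiaiicj
  rot[8] = hdagd$fiaiicjj
  rot[9] = dagd$fiaiicjjh
  rot[10] = agd$fiaiicjjhd
  rot[11] = gd$fiaiicjjhda
  rot[12] = d$fiaiicjjhdag
  rot[13] = $fiaiicjjhdagd
Sorted (with $ < everything):
  sorted[0] = $fiaiicjjhdagd
  sorted[1] = agd$fiaiicjjhd
  sorted[2] = aiicjjhdagd$fi
  sorted[3] = cjjhdagd$fiaii
  sorted[4] = d$fiaiicjjhdag
  sorted[5] = dagd$fiaiicjjh
  sorted[6] = fiaiicjjhdagd$
  sorted[7] = gd$fiaiicjjhda
  sorted[8] = hdagd$fiaiicjj
  sorted[9] = iaiicjjhdagd$f
  sorted[10] = icjjhdagd$fiai
  sorted[11] = iicjjhdagd$fia
  sorted[12] = jhdagd$fiaiicj
  sorted[13] = jjhdagd$fiaiic
sorted[5] = dagd$fiaiicjjh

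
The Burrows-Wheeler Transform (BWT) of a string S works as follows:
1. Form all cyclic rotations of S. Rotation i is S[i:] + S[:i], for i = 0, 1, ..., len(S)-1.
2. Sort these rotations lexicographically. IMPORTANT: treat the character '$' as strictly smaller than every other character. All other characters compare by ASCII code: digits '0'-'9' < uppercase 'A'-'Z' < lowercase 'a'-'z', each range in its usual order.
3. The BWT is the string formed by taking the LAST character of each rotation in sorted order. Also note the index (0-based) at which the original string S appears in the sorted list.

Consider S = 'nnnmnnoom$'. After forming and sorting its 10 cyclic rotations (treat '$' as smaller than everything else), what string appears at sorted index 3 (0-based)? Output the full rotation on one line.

All 10 rotations (rotation i = S[i:]+S[:i]):
  rot[0] = nnnmnnoom$
  rot[1] = nnmnnoom$n
  rot[2] = nmnnoom$nn
  rot[3] = mnnoom$nnn
  rot[4] = nnoom$nnnm
  rot[5] = noom$nnnmn
  rot[6] = oom$nnnmnn
  rot[7] = om$nnnmnno
  rot[8] = m$nnnmnnoo
  rot[9] = $nnnmnnoom
Sorted (with $ < everything):
  sorted[0] = $nnnmnnoom
  sorted[1] = m$nnnmnnoo
  sorted[2] = mnnoom$nnn
  sorted[3] = nmnnoom$nn
  sorted[4] = nnmnnoom$n
  sorted[5] = nnnmnnoom$
  sorted[6] = nnoom$nnnm
  sorted[7] = noom$nnnmn
  sorted[8] = om$nnnmnno
  sorted[9] = oom$nnnmnn
sorted[3] = nmnnoom$nn

Answer: nmnnoom$nn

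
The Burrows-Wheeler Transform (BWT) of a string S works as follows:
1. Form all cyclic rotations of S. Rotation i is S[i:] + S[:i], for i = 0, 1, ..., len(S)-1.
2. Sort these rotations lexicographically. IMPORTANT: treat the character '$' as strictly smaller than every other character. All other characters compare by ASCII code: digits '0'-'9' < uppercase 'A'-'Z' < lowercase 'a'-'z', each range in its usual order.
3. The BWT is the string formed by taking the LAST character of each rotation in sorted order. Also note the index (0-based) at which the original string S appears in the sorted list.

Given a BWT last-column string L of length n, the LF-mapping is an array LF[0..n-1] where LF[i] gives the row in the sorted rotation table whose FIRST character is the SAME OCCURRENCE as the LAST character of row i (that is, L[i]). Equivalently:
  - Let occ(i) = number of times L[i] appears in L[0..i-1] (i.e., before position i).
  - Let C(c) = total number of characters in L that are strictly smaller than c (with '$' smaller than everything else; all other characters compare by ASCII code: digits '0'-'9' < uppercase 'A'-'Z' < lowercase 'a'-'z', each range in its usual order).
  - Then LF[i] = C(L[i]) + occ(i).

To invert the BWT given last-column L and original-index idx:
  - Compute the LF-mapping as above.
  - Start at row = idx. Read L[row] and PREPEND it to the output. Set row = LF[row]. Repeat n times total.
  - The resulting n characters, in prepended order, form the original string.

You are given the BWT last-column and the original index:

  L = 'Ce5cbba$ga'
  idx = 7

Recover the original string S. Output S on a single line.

Answer: cabbage5C$

Derivation:
LF mapping: 2 8 1 7 5 6 3 0 9 4
Walk LF starting at row 7, prepending L[row]:
  step 1: row=7, L[7]='$', prepend. Next row=LF[7]=0
  step 2: row=0, L[0]='C', prepend. Next row=LF[0]=2
  step 3: row=2, L[2]='5', prepend. Next row=LF[2]=1
  step 4: row=1, L[1]='e', prepend. Next row=LF[1]=8
  step 5: row=8, L[8]='g', prepend. Next row=LF[8]=9
  step 6: row=9, L[9]='a', prepend. Next row=LF[9]=4
  step 7: row=4, L[4]='b', prepend. Next row=LF[4]=5
  step 8: row=5, L[5]='b', prepend. Next row=LF[5]=6
  step 9: row=6, L[6]='a', prepend. Next row=LF[6]=3
  step 10: row=3, L[3]='c', prepend. Next row=LF[3]=7
Reversed output: cabbage5C$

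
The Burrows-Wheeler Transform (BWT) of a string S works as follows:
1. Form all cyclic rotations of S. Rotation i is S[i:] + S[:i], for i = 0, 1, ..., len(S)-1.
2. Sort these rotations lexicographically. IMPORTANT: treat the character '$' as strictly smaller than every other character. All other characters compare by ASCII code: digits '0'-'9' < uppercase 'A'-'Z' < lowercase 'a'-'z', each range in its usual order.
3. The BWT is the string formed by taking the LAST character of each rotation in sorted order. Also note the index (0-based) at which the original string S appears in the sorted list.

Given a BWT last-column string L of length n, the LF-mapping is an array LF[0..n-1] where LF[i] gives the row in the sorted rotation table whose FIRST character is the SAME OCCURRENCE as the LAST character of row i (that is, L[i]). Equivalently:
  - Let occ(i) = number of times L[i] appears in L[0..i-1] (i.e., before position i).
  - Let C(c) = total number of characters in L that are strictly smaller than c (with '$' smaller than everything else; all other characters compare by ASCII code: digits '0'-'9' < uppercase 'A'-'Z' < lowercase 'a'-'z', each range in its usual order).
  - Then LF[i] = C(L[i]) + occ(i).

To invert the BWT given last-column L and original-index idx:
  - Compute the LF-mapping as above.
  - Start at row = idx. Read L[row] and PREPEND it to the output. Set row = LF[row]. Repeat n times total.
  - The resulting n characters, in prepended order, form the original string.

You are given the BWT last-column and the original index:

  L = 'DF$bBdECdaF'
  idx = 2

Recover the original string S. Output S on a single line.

Answer: CadFBEFdbD$

Derivation:
LF mapping: 3 5 0 8 1 9 4 2 10 7 6
Walk LF starting at row 2, prepending L[row]:
  step 1: row=2, L[2]='$', prepend. Next row=LF[2]=0
  step 2: row=0, L[0]='D', prepend. Next row=LF[0]=3
  step 3: row=3, L[3]='b', prepend. Next row=LF[3]=8
  step 4: row=8, L[8]='d', prepend. Next row=LF[8]=10
  step 5: row=10, L[10]='F', prepend. Next row=LF[10]=6
  step 6: row=6, L[6]='E', prepend. Next row=LF[6]=4
  step 7: row=4, L[4]='B', prepend. Next row=LF[4]=1
  step 8: row=1, L[1]='F', prepend. Next row=LF[1]=5
  step 9: row=5, L[5]='d', prepend. Next row=LF[5]=9
  step 10: row=9, L[9]='a', prepend. Next row=LF[9]=7
  step 11: row=7, L[7]='C', prepend. Next row=LF[7]=2
Reversed output: CadFBEFdbD$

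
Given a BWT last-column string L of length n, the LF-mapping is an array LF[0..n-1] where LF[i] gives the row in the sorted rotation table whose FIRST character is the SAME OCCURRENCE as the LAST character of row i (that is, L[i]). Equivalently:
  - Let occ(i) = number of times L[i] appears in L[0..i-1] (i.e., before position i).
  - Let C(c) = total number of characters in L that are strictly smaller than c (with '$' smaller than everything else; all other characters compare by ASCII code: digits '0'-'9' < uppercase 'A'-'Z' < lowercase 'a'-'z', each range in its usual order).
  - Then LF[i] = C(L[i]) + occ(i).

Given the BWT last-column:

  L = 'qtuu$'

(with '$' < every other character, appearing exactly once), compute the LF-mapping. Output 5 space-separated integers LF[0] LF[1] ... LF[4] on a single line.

Char counts: '$':1, 'q':1, 't':1, 'u':2
C (first-col start): C('$')=0, C('q')=1, C('t')=2, C('u')=3
L[0]='q': occ=0, LF[0]=C('q')+0=1+0=1
L[1]='t': occ=0, LF[1]=C('t')+0=2+0=2
L[2]='u': occ=0, LF[2]=C('u')+0=3+0=3
L[3]='u': occ=1, LF[3]=C('u')+1=3+1=4
L[4]='$': occ=0, LF[4]=C('$')+0=0+0=0

Answer: 1 2 3 4 0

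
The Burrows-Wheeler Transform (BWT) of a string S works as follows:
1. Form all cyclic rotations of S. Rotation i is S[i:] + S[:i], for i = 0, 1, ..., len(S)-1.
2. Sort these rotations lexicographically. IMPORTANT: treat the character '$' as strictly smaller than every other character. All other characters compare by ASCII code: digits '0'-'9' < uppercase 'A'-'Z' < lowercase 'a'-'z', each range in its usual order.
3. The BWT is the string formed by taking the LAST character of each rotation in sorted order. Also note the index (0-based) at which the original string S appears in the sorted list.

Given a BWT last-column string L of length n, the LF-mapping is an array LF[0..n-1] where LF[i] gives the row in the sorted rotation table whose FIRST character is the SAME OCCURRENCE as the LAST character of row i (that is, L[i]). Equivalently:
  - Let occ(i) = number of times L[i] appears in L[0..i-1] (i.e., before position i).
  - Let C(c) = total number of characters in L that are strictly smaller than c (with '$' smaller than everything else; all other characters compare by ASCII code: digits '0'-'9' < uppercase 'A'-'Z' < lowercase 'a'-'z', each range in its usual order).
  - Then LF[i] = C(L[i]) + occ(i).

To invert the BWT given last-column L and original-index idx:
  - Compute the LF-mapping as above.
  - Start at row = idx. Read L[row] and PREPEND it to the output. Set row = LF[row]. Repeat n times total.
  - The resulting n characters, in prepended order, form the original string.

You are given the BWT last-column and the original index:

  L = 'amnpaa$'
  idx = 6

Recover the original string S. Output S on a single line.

LF mapping: 1 4 5 6 2 3 0
Walk LF starting at row 6, prepending L[row]:
  step 1: row=6, L[6]='$', prepend. Next row=LF[6]=0
  step 2: row=0, L[0]='a', prepend. Next row=LF[0]=1
  step 3: row=1, L[1]='m', prepend. Next row=LF[1]=4
  step 4: row=4, L[4]='a', prepend. Next row=LF[4]=2
  step 5: row=2, L[2]='n', prepend. Next row=LF[2]=5
  step 6: row=5, L[5]='a', prepend. Next row=LF[5]=3
  step 7: row=3, L[3]='p', prepend. Next row=LF[3]=6
Reversed output: panama$

Answer: panama$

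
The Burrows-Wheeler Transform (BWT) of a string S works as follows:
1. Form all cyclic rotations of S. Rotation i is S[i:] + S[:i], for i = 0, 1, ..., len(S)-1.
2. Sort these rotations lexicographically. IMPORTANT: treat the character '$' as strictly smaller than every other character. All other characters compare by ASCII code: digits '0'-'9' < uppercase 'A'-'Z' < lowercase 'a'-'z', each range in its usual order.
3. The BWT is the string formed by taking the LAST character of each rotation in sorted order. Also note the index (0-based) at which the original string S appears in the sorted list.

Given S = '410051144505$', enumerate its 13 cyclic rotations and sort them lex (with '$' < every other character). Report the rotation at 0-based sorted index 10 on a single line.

All 13 rotations (rotation i = S[i:]+S[:i]):
  rot[0] = 410051144505$
  rot[1] = 10051144505$4
  rot[2] = 0051144505$41
  rot[3] = 051144505$410
  rot[4] = 51144505$4100
  rot[5] = 1144505$41005
  rot[6] = 144505$410051
  rot[7] = 44505$4100511
  rot[8] = 4505$41005114
  rot[9] = 505$410051144
  rot[10] = 05$4100511445
  rot[11] = 5$41005114450
  rot[12] = $410051144505
Sorted (with $ < everything):
  sorted[0] = $410051144505
  sorted[1] = 0051144505$41
  sorted[2] = 05$4100511445
  sorted[3] = 051144505$410
  sorted[4] = 10051144505$4
  sorted[5] = 1144505$41005
  sorted[6] = 144505$410051
  sorted[7] = 410051144505$
  sorted[8] = 44505$4100511
  sorted[9] = 4505$41005114
  sorted[10] = 5$41005114450
  sorted[11] = 505$410051144
  sorted[12] = 51144505$4100
sorted[10] = 5$41005114450

Answer: 5$41005114450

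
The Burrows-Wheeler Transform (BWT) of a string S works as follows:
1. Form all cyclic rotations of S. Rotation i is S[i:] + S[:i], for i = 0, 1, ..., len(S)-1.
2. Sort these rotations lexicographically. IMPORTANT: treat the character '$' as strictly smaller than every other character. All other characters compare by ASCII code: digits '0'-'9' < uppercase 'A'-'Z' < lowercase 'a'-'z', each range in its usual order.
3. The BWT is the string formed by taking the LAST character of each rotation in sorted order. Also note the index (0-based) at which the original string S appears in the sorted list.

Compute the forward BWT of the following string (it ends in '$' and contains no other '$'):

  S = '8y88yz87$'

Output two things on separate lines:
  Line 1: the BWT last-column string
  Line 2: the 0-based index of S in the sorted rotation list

Answer: 78zy$888y
4

Derivation:
All 9 rotations (rotation i = S[i:]+S[:i]):
  rot[0] = 8y88yz87$
  rot[1] = y88yz87$8
  rot[2] = 88yz87$8y
  rot[3] = 8yz87$8y8
  rot[4] = yz87$8y88
  rot[5] = z87$8y88y
  rot[6] = 87$8y88yz
  rot[7] = 7$8y88yz8
  rot[8] = $8y88yz87
Sorted (with $ < everything):
  sorted[0] = $8y88yz87  (last char: '7')
  sorted[1] = 7$8y88yz8  (last char: '8')
  sorted[2] = 87$8y88yz  (last char: 'z')
  sorted[3] = 88yz87$8y  (last char: 'y')
  sorted[4] = 8y88yz87$  (last char: '$')
  sorted[5] = 8yz87$8y8  (last char: '8')
  sorted[6] = y88yz87$8  (last char: '8')
  sorted[7] = yz87$8y88  (last char: '8')
  sorted[8] = z87$8y88y  (last char: 'y')
Last column: 78zy$888y
Original string S is at sorted index 4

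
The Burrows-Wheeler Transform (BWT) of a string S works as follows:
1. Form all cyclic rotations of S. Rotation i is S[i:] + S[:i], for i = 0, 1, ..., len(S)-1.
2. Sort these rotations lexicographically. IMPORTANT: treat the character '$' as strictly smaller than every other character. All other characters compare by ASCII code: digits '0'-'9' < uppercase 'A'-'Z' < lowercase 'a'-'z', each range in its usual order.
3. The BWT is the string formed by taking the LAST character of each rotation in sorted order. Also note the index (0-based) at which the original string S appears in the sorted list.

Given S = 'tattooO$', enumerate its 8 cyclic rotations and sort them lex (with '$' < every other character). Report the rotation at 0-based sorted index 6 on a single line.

All 8 rotations (rotation i = S[i:]+S[:i]):
  rot[0] = tattooO$
  rot[1] = attooO$t
  rot[2] = ttooO$ta
  rot[3] = tooO$tat
  rot[4] = ooO$tatt
  rot[5] = oO$tatto
  rot[6] = O$tattoo
  rot[7] = $tattooO
Sorted (with $ < everything):
  sorted[0] = $tattooO
  sorted[1] = O$tattoo
  sorted[2] = attooO$t
  sorted[3] = oO$tatto
  sorted[4] = ooO$tatt
  sorted[5] = tattooO$
  sorted[6] = tooO$tat
  sorted[7] = ttooO$ta
sorted[6] = tooO$tat

Answer: tooO$tat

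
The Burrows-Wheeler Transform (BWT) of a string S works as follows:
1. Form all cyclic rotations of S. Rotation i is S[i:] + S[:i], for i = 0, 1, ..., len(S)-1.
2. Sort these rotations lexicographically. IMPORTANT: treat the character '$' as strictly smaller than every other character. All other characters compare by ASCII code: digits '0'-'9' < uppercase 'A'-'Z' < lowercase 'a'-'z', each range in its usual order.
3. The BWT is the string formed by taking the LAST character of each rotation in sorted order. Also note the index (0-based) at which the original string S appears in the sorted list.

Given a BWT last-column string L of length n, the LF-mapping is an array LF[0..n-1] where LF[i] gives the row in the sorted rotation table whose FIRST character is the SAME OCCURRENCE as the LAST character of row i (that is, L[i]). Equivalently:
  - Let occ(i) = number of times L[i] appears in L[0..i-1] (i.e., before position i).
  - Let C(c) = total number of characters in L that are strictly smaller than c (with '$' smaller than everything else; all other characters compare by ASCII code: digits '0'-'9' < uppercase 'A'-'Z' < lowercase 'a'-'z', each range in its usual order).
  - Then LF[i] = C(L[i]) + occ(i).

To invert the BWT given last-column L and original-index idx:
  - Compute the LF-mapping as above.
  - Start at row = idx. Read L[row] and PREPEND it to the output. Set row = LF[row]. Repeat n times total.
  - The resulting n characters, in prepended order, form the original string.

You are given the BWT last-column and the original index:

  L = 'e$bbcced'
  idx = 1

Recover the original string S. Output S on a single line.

Answer: bbccdee$

Derivation:
LF mapping: 6 0 1 2 3 4 7 5
Walk LF starting at row 1, prepending L[row]:
  step 1: row=1, L[1]='$', prepend. Next row=LF[1]=0
  step 2: row=0, L[0]='e', prepend. Next row=LF[0]=6
  step 3: row=6, L[6]='e', prepend. Next row=LF[6]=7
  step 4: row=7, L[7]='d', prepend. Next row=LF[7]=5
  step 5: row=5, L[5]='c', prepend. Next row=LF[5]=4
  step 6: row=4, L[4]='c', prepend. Next row=LF[4]=3
  step 7: row=3, L[3]='b', prepend. Next row=LF[3]=2
  step 8: row=2, L[2]='b', prepend. Next row=LF[2]=1
Reversed output: bbccdee$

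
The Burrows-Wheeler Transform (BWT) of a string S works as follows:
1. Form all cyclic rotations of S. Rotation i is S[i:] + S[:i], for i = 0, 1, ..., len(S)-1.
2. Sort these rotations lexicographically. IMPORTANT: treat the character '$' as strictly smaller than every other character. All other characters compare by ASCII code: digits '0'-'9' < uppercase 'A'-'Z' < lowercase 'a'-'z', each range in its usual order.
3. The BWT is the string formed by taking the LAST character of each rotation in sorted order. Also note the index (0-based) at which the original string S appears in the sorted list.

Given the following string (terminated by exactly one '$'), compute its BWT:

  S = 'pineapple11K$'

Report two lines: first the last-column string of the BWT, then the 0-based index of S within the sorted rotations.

Answer: Ke11elnppi$pa
10

Derivation:
All 13 rotations (rotation i = S[i:]+S[:i]):
  rot[0] = pineapple11K$
  rot[1] = ineapple11K$p
  rot[2] = neapple11K$pi
  rot[3] = eapple11K$pin
  rot[4] = apple11K$pine
  rot[5] = pple11K$pinea
  rot[6] = ple11K$pineap
  rot[7] = le11K$pineapp
  rot[8] = e11K$pineappl
  rot[9] = 11K$pineapple
  rot[10] = 1K$pineapple1
  rot[11] = K$pineapple11
  rot[12] = $pineapple11K
Sorted (with $ < everything):
  sorted[0] = $pineapple11K  (last char: 'K')
  sorted[1] = 11K$pineapple  (last char: 'e')
  sorted[2] = 1K$pineapple1  (last char: '1')
  sorted[3] = K$pineapple11  (last char: '1')
  sorted[4] = apple11K$pine  (last char: 'e')
  sorted[5] = e11K$pineappl  (last char: 'l')
  sorted[6] = eapple11K$pin  (last char: 'n')
  sorted[7] = ineapple11K$p  (last char: 'p')
  sorted[8] = le11K$pineapp  (last char: 'p')
  sorted[9] = neapple11K$pi  (last char: 'i')
  sorted[10] = pineapple11K$  (last char: '$')
  sorted[11] = ple11K$pineap  (last char: 'p')
  sorted[12] = pple11K$pinea  (last char: 'a')
Last column: Ke11elnppi$pa
Original string S is at sorted index 10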